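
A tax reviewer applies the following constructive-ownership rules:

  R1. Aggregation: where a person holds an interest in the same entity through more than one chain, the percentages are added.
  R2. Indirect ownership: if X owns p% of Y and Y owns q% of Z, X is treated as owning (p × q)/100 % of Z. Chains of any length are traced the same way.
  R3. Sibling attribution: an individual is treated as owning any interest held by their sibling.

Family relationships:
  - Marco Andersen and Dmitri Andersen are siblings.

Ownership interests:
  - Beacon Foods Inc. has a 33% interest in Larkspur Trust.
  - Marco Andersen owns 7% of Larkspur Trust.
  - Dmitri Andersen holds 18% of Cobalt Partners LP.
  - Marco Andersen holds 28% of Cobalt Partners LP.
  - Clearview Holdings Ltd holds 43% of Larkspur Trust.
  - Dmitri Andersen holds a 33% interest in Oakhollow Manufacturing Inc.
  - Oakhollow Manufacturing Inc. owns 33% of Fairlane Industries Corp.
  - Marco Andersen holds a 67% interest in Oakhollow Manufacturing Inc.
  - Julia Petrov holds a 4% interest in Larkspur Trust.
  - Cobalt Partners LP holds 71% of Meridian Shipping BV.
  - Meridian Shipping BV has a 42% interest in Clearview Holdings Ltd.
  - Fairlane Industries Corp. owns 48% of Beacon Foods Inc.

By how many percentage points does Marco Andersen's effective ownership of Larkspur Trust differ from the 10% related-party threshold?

8.125596

By sibling attribution (R3), Marco Andersen is treated as also owning Dmitri Andersen's interest in Cobalt Partners LP, giving 28% + 18% = 46%.
By sibling attribution (R3), Marco Andersen is treated as also owning Dmitri Andersen's interest in Oakhollow Manufacturing Inc, giving 67% + 33% = 100%.
Chain via Cobalt Partners LP → Meridian Shipping BV → Clearview Holdings Ltd (R2): 46% × 71% × 42% × 43% = 5.898396% of Larkspur Trust.
Chain via Oakhollow Manufacturing Inc. → Fairlane Industries Corp. → Beacon Foods Inc. (R2): 100% × 33% × 48% × 33% = 5.2272% of Larkspur Trust.
Direct interest in Larkspur Trust: 7%.
Aggregating (R1): 5.898396% + 5.2272% + 7% = 18.125596%.
18.125596% exceeds the 10% threshold by 8.125596 percentage points.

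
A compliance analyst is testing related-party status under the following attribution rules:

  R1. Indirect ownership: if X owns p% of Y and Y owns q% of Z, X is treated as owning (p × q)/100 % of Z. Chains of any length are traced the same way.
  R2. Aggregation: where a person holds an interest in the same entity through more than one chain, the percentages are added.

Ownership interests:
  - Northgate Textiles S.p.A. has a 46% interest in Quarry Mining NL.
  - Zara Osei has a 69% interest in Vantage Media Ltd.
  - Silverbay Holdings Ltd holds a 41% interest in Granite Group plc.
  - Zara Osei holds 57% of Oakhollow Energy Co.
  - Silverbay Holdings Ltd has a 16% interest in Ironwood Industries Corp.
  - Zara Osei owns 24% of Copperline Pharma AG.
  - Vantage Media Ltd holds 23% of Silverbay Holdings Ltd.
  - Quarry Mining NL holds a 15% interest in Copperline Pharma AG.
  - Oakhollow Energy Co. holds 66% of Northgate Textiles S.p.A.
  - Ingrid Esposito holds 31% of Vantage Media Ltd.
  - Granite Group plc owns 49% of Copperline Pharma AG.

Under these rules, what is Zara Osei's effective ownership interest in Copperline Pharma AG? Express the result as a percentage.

29.784063%

Chain via Vantage Media Ltd → Silverbay Holdings Ltd → Granite Group plc (R1): 69% × 23% × 41% × 49% = 3.188283% of Copperline Pharma AG.
Chain via Oakhollow Energy Co. → Northgate Textiles S.p.A. → Quarry Mining NL (R1): 57% × 66% × 46% × 15% = 2.59578% of Copperline Pharma AG.
Direct interest in Copperline Pharma AG: 24%.
Aggregating (R2): 3.188283% + 2.59578% + 24% = 29.784063%.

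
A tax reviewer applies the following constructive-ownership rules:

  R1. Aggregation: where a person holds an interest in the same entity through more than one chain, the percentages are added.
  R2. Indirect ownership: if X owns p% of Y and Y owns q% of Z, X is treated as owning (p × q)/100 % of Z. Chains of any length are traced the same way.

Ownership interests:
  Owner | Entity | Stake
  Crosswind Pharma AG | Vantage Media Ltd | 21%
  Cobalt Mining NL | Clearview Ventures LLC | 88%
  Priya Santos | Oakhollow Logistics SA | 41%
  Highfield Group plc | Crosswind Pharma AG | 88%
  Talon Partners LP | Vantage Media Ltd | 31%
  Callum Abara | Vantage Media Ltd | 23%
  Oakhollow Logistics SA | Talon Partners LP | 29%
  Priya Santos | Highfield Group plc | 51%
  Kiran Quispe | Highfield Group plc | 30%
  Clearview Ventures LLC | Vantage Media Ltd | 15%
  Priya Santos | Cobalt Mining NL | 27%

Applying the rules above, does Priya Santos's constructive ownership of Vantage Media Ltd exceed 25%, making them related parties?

Chain via Cobalt Mining NL → Clearview Ventures LLC (R2): 27% × 88% × 15% = 3.564% of Vantage Media Ltd.
Chain via Oakhollow Logistics SA → Talon Partners LP (R2): 41% × 29% × 31% = 3.6859% of Vantage Media Ltd.
Chain via Highfield Group plc → Crosswind Pharma AG (R2): 51% × 88% × 21% = 9.4248% of Vantage Media Ltd.
Aggregating (R1): 3.564% + 3.6859% + 9.4248% = 16.6747%.
16.6747% does not exceed the 25% threshold, so Priya is not a related party to Vantage Media Ltd.

No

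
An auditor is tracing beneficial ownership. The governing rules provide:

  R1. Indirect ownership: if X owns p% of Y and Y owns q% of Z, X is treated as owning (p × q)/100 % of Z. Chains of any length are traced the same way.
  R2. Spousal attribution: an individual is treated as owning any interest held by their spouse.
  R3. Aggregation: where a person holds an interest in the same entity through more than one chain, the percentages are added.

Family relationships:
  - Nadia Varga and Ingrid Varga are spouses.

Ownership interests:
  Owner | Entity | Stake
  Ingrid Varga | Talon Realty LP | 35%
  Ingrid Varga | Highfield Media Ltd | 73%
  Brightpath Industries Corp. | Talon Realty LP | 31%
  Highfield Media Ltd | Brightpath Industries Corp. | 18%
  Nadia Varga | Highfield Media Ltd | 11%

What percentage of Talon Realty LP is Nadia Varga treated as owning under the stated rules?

39.6872%

By spousal attribution (R2), Nadia Varga is treated as also owning Ingrid Varga's interest in Highfield Media Ltd, giving 11% + 73% = 84%.
By spousal attribution (R2), Nadia Varga is treated as owning Ingrid Varga's 35% interest in Talon Realty LP.
Chain via Highfield Media Ltd → Brightpath Industries Corp. (R1): 84% × 18% × 31% = 4.6872% of Talon Realty LP.
Direct interest in Talon Realty LP: 35%.
Aggregating (R3): 4.6872% + 35% = 39.6872%.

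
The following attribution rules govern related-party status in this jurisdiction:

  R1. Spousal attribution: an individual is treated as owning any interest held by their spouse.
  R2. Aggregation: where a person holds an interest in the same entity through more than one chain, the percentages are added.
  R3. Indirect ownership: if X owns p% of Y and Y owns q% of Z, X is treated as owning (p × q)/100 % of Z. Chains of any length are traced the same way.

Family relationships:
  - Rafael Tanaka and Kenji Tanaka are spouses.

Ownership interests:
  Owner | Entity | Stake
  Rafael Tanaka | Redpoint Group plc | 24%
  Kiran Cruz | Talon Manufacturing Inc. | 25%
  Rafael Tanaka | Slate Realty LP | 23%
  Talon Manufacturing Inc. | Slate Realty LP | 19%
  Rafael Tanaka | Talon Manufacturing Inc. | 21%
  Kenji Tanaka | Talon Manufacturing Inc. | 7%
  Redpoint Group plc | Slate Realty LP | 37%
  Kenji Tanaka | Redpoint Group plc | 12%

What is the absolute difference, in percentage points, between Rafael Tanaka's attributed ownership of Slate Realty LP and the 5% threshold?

By spousal attribution (R1), Rafael Tanaka is treated as also owning Kenji Tanaka's interest in Talon Manufacturing Inc, giving 21% + 7% = 28%.
By spousal attribution (R1), Rafael Tanaka is treated as also owning Kenji Tanaka's interest in Redpoint Group plc, giving 24% + 12% = 36%.
Chain via Talon Manufacturing Inc. (R3): 28% × 19% = 5.32% of Slate Realty LP.
Chain via Redpoint Group plc (R3): 36% × 37% = 13.32% of Slate Realty LP.
Direct interest in Slate Realty LP: 23%.
Aggregating (R2): 5.32% + 13.32% + 23% = 41.64%.
41.64% exceeds the 5% threshold by 36.64 percentage points.

36.64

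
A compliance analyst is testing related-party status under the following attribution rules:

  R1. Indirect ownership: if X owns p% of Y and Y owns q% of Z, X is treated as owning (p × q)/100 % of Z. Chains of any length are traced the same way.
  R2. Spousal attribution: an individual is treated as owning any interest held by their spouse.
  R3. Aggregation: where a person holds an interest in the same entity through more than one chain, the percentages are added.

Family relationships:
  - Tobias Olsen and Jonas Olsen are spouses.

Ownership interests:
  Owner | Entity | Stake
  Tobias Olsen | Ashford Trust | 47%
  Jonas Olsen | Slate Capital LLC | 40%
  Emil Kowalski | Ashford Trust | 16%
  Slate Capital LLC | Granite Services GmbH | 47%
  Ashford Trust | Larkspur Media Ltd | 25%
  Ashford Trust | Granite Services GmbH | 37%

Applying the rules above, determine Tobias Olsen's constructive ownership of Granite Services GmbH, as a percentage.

By spousal attribution (R2), Tobias Olsen is treated as owning Jonas Olsen's 40% interest in Slate Capital LLC.
Chain via Ashford Trust (R1): 47% × 37% = 17.39% of Granite Services GmbH.
Chain via Slate Capital LLC (R1): 40% × 47% = 18.8% of Granite Services GmbH.
Aggregating (R3): 17.39% + 18.8% = 36.19%.

36.19%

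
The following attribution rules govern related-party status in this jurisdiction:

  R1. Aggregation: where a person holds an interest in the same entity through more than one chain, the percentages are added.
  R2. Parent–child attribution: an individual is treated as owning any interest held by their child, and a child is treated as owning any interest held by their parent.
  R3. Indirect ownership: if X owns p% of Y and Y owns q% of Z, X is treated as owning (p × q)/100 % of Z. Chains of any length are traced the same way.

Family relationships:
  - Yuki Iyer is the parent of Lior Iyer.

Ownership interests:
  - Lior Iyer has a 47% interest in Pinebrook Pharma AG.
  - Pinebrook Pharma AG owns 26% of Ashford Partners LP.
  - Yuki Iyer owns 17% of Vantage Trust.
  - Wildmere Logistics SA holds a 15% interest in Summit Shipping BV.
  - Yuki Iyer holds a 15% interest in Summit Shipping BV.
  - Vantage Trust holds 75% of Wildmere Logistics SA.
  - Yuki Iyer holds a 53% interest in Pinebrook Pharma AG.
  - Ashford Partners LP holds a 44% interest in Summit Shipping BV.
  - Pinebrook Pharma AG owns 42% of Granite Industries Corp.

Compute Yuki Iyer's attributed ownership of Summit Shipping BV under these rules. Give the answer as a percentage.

28.3525%

By parent–child attribution (R2), Yuki Iyer is treated as also owning Lior Iyer's interest in Pinebrook Pharma AG, giving 53% + 47% = 100%.
Chain via Pinebrook Pharma AG → Ashford Partners LP (R3): 100% × 26% × 44% = 11.44% of Summit Shipping BV.
Chain via Vantage Trust → Wildmere Logistics SA (R3): 17% × 75% × 15% = 1.9125% of Summit Shipping BV.
Direct interest in Summit Shipping BV: 15%.
Aggregating (R1): 11.44% + 1.9125% + 15% = 28.3525%.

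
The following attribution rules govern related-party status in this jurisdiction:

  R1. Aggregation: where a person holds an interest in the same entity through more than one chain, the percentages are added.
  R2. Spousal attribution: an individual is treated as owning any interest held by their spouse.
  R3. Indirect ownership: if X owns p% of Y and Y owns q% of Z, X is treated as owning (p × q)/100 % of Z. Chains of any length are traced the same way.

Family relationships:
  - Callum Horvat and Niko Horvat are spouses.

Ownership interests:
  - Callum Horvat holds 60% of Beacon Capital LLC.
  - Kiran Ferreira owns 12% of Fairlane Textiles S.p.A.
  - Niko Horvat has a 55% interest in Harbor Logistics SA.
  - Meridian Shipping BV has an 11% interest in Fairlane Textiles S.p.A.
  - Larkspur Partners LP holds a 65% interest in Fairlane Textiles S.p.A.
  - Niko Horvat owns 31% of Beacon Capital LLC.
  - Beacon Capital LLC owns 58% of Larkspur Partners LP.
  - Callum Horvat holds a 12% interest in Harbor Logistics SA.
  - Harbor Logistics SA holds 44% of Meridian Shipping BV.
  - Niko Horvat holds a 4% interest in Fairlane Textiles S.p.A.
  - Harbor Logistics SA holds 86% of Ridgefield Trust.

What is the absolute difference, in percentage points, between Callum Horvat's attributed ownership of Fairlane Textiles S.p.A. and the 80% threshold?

38.4502

By spousal attribution (R2), Callum Horvat is treated as also owning Niko Horvat's interest in Beacon Capital LLC, giving 60% + 31% = 91%.
By spousal attribution (R2), Callum Horvat is treated as also owning Niko Horvat's interest in Harbor Logistics SA, giving 12% + 55% = 67%.
By spousal attribution (R2), Callum Horvat is treated as owning Niko Horvat's 4% interest in Fairlane Textiles S.p.A.
Chain via Beacon Capital LLC → Larkspur Partners LP (R3): 91% × 58% × 65% = 34.307% of Fairlane Textiles S.p.A.
Chain via Harbor Logistics SA → Meridian Shipping BV (R3): 67% × 44% × 11% = 3.2428% of Fairlane Textiles S.p.A.
Direct interest in Fairlane Textiles S.p.A: 4%.
Aggregating (R1): 34.307% + 3.2428% + 4% = 41.5498%.
41.5498% falls short of the 80% threshold by 38.4502 percentage points.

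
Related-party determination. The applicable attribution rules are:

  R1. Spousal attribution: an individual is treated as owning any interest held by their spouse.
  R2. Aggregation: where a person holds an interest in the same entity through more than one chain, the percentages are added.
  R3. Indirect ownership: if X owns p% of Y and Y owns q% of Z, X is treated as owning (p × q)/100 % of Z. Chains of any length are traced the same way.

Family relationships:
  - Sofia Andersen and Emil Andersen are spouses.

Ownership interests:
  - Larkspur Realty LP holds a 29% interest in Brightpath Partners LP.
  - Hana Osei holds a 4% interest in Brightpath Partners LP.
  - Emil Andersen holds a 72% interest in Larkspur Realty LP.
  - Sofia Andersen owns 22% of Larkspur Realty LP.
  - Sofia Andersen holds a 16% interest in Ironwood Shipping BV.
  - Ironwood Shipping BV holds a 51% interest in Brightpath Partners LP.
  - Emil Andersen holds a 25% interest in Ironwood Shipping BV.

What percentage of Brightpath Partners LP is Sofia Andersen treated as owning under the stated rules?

By spousal attribution (R1), Sofia Andersen is treated as also owning Emil Andersen's interest in Larkspur Realty LP, giving 22% + 72% = 94%.
By spousal attribution (R1), Sofia Andersen is treated as also owning Emil Andersen's interest in Ironwood Shipping BV, giving 16% + 25% = 41%.
Chain via Larkspur Realty LP (R3): 94% × 29% = 27.26% of Brightpath Partners LP.
Chain via Ironwood Shipping BV (R3): 41% × 51% = 20.91% of Brightpath Partners LP.
Aggregating (R2): 27.26% + 20.91% = 48.17%.

48.17%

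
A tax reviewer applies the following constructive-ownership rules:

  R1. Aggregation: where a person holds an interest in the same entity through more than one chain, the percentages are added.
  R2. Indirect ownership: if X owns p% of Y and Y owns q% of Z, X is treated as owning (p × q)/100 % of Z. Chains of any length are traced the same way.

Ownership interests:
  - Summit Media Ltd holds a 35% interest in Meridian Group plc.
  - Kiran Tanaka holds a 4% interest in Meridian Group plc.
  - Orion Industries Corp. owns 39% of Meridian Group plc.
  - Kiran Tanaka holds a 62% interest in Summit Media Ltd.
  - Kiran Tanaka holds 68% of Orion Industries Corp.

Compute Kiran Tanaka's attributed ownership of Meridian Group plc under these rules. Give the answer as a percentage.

52.22%

Chain via Orion Industries Corp. (R2): 68% × 39% = 26.52% of Meridian Group plc.
Chain via Summit Media Ltd (R2): 62% × 35% = 21.7% of Meridian Group plc.
Direct interest in Meridian Group plc: 4%.
Aggregating (R1): 26.52% + 21.7% + 4% = 52.22%.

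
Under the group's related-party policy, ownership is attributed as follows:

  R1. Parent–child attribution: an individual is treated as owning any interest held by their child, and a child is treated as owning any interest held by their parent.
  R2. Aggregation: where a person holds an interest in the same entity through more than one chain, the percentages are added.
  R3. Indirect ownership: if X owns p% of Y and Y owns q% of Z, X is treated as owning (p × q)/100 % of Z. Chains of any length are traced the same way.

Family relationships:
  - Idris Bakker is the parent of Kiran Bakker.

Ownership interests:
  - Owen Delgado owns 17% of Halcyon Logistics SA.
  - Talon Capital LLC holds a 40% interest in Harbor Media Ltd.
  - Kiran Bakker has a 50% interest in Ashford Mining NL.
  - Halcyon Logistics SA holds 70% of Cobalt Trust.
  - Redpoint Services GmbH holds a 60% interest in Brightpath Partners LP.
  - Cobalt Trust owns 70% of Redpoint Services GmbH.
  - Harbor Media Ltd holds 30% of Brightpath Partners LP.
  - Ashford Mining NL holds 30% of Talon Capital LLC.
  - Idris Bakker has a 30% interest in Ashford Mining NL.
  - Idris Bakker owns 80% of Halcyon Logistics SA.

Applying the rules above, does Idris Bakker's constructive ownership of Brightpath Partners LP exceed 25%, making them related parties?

By parent–child attribution (R1), Idris Bakker is treated as also owning Kiran Bakker's interest in Ashford Mining NL, giving 30% + 50% = 80%.
Chain via Ashford Mining NL → Talon Capital LLC → Harbor Media Ltd (R3): 80% × 30% × 40% × 30% = 2.88% of Brightpath Partners LP.
Chain via Halcyon Logistics SA → Cobalt Trust → Redpoint Services GmbH (R3): 80% × 70% × 70% × 60% = 23.52% of Brightpath Partners LP.
Aggregating (R2): 2.88% + 23.52% = 26.4%.
26.4% exceeds the 25% threshold, so Idris is a related party to Brightpath Partners LP.

Yes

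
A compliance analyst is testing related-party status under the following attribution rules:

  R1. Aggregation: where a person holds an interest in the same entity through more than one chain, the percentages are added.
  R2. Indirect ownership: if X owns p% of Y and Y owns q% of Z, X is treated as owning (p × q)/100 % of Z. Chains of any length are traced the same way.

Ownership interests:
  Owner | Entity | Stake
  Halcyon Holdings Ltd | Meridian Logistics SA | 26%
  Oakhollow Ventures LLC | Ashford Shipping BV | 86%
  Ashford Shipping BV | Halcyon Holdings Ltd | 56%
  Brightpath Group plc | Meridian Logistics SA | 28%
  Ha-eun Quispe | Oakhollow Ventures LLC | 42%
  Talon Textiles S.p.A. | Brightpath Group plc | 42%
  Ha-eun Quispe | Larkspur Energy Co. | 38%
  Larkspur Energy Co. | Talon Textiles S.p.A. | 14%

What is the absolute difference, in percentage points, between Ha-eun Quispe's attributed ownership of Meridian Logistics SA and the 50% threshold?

Chain via Larkspur Energy Co. → Talon Textiles S.p.A. → Brightpath Group plc (R2): 38% × 14% × 42% × 28% = 0.625632% of Meridian Logistics SA.
Chain via Oakhollow Ventures LLC → Ashford Shipping BV → Halcyon Holdings Ltd (R2): 42% × 86% × 56% × 26% = 5.259072% of Meridian Logistics SA.
Aggregating (R1): 0.625632% + 5.259072% = 5.884704%.
5.884704% falls short of the 50% threshold by 44.115296 percentage points.

44.115296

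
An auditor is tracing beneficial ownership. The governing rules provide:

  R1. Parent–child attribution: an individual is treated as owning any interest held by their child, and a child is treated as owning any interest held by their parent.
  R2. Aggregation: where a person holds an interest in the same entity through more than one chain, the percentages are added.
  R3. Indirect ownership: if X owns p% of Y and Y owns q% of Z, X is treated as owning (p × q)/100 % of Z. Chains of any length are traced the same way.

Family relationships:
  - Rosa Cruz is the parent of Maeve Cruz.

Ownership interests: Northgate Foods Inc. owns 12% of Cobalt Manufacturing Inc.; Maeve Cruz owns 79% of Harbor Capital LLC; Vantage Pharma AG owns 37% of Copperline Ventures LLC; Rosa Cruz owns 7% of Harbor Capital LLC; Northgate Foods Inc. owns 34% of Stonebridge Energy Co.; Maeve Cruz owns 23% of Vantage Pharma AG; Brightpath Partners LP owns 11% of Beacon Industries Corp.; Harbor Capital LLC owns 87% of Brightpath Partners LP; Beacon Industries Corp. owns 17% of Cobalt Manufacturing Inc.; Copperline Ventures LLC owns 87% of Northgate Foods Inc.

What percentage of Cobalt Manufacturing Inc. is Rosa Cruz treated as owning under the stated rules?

2.287578%

By parent–child attribution (R1), Rosa Cruz is treated as also owning Maeve Cruz's interest in Harbor Capital LLC, giving 7% + 79% = 86%.
By parent–child attribution (R1), Rosa Cruz is treated as owning Maeve Cruz's 23% interest in Vantage Pharma AG.
Chain via Harbor Capital LLC → Brightpath Partners LP → Beacon Industries Corp. (R3): 86% × 87% × 11% × 17% = 1.399134% of Cobalt Manufacturing Inc.
Chain via Vantage Pharma AG → Copperline Ventures LLC → Northgate Foods Inc. (R3): 23% × 37% × 87% × 12% = 0.888444% of Cobalt Manufacturing Inc.
Aggregating (R2): 1.399134% + 0.888444% = 2.287578%.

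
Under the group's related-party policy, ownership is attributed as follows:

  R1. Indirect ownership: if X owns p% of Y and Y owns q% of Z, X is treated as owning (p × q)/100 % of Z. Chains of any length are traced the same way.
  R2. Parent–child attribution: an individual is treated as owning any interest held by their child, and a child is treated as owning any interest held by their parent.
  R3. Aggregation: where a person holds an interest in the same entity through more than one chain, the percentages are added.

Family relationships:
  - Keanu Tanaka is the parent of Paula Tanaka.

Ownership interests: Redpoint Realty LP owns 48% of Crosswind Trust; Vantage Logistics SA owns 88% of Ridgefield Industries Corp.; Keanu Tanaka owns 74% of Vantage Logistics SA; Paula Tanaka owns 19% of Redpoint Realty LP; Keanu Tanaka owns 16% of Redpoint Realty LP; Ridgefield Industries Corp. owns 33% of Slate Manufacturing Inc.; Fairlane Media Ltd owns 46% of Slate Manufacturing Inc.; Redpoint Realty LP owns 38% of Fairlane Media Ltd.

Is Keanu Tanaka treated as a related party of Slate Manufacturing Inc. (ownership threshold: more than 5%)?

Yes

By parent–child attribution (R2), Keanu Tanaka is treated as also owning Paula Tanaka's interest in Redpoint Realty LP, giving 16% + 19% = 35%.
Chain via Vantage Logistics SA → Ridgefield Industries Corp. (R1): 74% × 88% × 33% = 21.4896% of Slate Manufacturing Inc.
Chain via Redpoint Realty LP → Fairlane Media Ltd (R1): 35% × 38% × 46% = 6.118% of Slate Manufacturing Inc.
Aggregating (R3): 21.4896% + 6.118% = 27.6076%.
27.6076% exceeds the 5% threshold, so Keanu is a related party to Slate Manufacturing Inc.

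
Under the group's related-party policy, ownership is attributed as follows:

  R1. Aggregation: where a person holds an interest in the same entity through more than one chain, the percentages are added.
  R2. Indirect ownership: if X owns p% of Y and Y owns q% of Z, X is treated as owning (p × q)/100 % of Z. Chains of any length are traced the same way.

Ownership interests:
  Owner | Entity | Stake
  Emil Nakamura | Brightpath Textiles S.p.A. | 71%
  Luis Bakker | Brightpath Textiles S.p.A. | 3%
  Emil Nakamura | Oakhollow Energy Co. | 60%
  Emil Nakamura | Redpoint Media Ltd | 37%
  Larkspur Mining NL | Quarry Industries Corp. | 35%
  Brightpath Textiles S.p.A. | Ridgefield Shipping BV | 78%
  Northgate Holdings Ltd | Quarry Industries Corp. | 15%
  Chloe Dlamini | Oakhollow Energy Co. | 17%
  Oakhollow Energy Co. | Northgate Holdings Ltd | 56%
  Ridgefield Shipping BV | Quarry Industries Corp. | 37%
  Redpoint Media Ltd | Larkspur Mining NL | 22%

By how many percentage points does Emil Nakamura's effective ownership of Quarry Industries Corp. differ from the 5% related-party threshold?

Chain via Brightpath Textiles S.p.A. → Ridgefield Shipping BV (R2): 71% × 78% × 37% = 20.4906% of Quarry Industries Corp.
Chain via Oakhollow Energy Co. → Northgate Holdings Ltd (R2): 60% × 56% × 15% = 5.04% of Quarry Industries Corp.
Chain via Redpoint Media Ltd → Larkspur Mining NL (R2): 37% × 22% × 35% = 2.849% of Quarry Industries Corp.
Aggregating (R1): 20.4906% + 5.04% + 2.849% = 28.3796%.
28.3796% exceeds the 5% threshold by 23.3796 percentage points.

23.3796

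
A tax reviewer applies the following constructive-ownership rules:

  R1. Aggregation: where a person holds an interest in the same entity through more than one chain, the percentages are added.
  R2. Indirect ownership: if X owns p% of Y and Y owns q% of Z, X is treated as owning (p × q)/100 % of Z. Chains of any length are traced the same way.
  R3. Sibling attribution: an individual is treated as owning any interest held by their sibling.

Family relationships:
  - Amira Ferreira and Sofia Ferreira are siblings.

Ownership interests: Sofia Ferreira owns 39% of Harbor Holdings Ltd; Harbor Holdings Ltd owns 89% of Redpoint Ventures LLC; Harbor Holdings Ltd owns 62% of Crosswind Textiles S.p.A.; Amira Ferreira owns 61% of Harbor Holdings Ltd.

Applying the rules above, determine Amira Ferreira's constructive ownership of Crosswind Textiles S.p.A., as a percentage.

By sibling attribution (R3), Amira Ferreira is treated as also owning Sofia Ferreira's interest in Harbor Holdings Ltd, giving 61% + 39% = 100%.
Chain via Harbor Holdings Ltd (R2): 100% × 62% = 62% of Crosswind Textiles S.p.A.

62%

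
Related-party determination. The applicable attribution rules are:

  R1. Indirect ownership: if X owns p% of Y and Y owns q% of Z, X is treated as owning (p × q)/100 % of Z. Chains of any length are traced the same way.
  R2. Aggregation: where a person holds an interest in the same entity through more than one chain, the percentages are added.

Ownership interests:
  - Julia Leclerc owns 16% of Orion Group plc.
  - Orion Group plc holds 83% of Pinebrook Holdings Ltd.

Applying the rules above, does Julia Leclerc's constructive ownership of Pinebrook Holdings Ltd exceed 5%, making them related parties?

Yes

Chain via Orion Group plc (R1): 16% × 83% = 13.28% of Pinebrook Holdings Ltd.
13.28% exceeds the 5% threshold, so Julia is a related party to Pinebrook Holdings Ltd.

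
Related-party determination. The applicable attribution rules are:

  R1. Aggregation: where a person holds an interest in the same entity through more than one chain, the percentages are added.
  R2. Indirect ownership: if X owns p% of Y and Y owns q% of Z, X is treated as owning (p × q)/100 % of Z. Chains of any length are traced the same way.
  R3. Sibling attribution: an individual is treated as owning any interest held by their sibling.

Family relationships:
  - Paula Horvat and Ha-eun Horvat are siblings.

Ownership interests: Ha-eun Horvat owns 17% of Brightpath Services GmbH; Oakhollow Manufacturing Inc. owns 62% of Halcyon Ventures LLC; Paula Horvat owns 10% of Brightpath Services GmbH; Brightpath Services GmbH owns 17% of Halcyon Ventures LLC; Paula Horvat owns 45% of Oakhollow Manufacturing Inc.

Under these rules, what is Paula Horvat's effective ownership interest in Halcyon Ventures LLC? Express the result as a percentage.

By sibling attribution (R3), Paula Horvat is treated as also owning Ha-eun Horvat's interest in Brightpath Services GmbH, giving 10% + 17% = 27%.
Chain via Brightpath Services GmbH (R2): 27% × 17% = 4.59% of Halcyon Ventures LLC.
Chain via Oakhollow Manufacturing Inc. (R2): 45% × 62% = 27.9% of Halcyon Ventures LLC.
Aggregating (R1): 4.59% + 27.9% = 32.49%.

32.49%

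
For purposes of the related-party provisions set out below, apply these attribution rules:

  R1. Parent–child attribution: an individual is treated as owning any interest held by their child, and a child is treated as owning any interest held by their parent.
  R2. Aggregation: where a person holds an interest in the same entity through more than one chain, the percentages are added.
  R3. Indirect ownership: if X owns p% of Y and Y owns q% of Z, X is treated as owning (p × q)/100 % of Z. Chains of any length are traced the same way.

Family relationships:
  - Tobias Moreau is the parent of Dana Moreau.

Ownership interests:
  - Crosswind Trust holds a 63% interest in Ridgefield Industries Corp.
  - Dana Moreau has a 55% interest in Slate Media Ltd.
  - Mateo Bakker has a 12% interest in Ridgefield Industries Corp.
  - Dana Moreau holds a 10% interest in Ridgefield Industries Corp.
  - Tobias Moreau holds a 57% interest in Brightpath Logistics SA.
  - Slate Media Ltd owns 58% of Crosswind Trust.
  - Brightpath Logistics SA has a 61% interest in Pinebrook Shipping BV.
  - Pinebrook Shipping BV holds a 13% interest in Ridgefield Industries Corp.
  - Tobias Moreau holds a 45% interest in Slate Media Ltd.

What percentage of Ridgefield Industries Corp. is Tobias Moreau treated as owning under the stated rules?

51.0601%

By parent–child attribution (R1), Tobias Moreau is treated as also owning Dana Moreau's interest in Slate Media Ltd, giving 45% + 55% = 100%.
By parent–child attribution (R1), Tobias Moreau is treated as owning Dana Moreau's 10% interest in Ridgefield Industries Corp.
Chain via Brightpath Logistics SA → Pinebrook Shipping BV (R3): 57% × 61% × 13% = 4.5201% of Ridgefield Industries Corp.
Chain via Slate Media Ltd → Crosswind Trust (R3): 100% × 58% × 63% = 36.54% of Ridgefield Industries Corp.
Direct interest in Ridgefield Industries Corp: 10%.
Aggregating (R2): 4.5201% + 36.54% + 10% = 51.0601%.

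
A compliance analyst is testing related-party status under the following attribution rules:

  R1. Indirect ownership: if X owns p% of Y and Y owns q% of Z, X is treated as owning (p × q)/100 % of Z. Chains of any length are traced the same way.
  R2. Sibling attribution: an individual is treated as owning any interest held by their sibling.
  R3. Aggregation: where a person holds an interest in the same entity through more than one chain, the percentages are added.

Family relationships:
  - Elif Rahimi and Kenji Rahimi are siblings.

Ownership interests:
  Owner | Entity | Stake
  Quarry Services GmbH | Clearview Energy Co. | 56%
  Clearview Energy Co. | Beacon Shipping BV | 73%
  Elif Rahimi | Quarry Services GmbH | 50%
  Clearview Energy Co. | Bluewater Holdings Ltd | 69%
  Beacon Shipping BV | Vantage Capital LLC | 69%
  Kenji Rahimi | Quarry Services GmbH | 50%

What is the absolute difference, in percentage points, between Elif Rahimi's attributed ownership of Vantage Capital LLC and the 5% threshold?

23.2072

By sibling attribution (R2), Elif Rahimi is treated as also owning Kenji Rahimi's interest in Quarry Services GmbH, giving 50% + 50% = 100%.
Chain via Quarry Services GmbH → Clearview Energy Co. → Beacon Shipping BV (R1): 100% × 56% × 73% × 69% = 28.2072% of Vantage Capital LLC.
28.2072% exceeds the 5% threshold by 23.2072 percentage points.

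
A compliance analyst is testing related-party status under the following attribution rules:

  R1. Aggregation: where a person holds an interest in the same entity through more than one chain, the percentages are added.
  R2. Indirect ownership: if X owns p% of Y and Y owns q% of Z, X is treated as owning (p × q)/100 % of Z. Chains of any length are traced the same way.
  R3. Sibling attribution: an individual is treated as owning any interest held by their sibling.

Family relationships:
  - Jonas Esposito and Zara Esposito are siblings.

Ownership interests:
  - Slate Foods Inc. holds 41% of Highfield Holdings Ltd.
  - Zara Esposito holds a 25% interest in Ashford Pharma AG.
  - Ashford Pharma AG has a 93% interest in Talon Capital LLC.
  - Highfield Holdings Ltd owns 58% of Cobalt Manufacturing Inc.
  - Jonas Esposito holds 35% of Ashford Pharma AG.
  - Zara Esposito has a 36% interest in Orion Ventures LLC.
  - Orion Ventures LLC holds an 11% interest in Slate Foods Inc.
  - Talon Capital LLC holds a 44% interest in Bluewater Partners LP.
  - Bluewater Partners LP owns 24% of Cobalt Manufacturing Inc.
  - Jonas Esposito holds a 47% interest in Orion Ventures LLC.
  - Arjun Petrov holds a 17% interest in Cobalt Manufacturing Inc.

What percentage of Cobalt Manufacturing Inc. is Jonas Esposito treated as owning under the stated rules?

8.063594%

By sibling attribution (R3), Jonas Esposito is treated as also owning Zara Esposito's interest in Orion Ventures LLC, giving 47% + 36% = 83%.
By sibling attribution (R3), Jonas Esposito is treated as also owning Zara Esposito's interest in Ashford Pharma AG, giving 35% + 25% = 60%.
Chain via Orion Ventures LLC → Slate Foods Inc. → Highfield Holdings Ltd (R2): 83% × 11% × 41% × 58% = 2.171114% of Cobalt Manufacturing Inc.
Chain via Ashford Pharma AG → Talon Capital LLC → Bluewater Partners LP (R2): 60% × 93% × 44% × 24% = 5.89248% of Cobalt Manufacturing Inc.
Aggregating (R1): 2.171114% + 5.89248% = 8.063594%.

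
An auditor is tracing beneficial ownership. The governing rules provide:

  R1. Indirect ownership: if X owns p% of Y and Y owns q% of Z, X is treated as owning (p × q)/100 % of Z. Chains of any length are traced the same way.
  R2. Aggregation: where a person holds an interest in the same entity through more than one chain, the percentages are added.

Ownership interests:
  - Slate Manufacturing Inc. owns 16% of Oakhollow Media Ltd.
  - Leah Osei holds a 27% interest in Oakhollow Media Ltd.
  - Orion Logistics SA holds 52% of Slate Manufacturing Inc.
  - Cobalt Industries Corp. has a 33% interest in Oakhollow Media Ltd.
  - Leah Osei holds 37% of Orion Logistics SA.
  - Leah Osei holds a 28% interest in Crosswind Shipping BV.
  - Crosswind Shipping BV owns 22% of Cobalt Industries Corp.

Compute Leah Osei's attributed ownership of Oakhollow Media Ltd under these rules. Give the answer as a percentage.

32.1112%

Chain via Crosswind Shipping BV → Cobalt Industries Corp. (R1): 28% × 22% × 33% = 2.0328% of Oakhollow Media Ltd.
Chain via Orion Logistics SA → Slate Manufacturing Inc. (R1): 37% × 52% × 16% = 3.0784% of Oakhollow Media Ltd.
Direct interest in Oakhollow Media Ltd: 27%.
Aggregating (R2): 2.0328% + 3.0784% + 27% = 32.1112%.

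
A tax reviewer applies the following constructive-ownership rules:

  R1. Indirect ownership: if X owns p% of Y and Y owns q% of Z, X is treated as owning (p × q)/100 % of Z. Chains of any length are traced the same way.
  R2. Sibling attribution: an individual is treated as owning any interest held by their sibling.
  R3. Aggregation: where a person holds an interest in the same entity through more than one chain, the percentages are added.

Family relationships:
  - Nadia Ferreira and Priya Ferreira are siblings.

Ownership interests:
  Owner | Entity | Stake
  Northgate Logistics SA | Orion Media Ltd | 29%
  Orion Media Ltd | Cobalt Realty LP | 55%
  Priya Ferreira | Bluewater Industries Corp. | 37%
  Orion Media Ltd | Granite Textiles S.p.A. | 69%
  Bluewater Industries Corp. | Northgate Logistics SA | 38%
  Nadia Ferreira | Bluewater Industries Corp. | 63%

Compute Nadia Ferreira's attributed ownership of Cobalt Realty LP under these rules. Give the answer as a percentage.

By sibling attribution (R2), Nadia Ferreira is treated as also owning Priya Ferreira's interest in Bluewater Industries Corp, giving 63% + 37% = 100%.
Chain via Bluewater Industries Corp. → Northgate Logistics SA → Orion Media Ltd (R1): 100% × 38% × 29% × 55% = 6.061% of Cobalt Realty LP.

6.061%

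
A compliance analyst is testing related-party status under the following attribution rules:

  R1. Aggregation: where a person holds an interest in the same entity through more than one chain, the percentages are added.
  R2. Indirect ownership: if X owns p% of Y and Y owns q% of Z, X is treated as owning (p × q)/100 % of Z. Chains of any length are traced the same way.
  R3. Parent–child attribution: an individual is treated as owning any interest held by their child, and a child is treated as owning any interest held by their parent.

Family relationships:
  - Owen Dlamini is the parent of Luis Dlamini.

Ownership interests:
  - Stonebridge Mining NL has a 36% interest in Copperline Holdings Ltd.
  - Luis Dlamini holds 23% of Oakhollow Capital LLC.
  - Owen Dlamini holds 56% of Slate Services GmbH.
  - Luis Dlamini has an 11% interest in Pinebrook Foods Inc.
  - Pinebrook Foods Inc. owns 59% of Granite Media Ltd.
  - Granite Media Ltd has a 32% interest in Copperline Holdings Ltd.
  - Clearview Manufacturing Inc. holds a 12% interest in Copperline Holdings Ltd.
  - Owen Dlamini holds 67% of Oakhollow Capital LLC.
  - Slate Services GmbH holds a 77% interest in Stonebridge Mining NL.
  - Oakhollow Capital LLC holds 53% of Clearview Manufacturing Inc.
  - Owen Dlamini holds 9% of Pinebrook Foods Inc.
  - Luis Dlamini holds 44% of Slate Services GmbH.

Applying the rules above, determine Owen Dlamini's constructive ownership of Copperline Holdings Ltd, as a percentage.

By parent–child attribution (R3), Owen Dlamini is treated as also owning Luis Dlamini's interest in Pinebrook Foods Inc, giving 9% + 11% = 20%.
By parent–child attribution (R3), Owen Dlamini is treated as also owning Luis Dlamini's interest in Oakhollow Capital LLC, giving 67% + 23% = 90%.
By parent–child attribution (R3), Owen Dlamini is treated as also owning Luis Dlamini's interest in Slate Services GmbH, giving 56% + 44% = 100%.
Chain via Pinebrook Foods Inc. → Granite Media Ltd (R2): 20% × 59% × 32% = 3.776% of Copperline Holdings Ltd.
Chain via Oakhollow Capital LLC → Clearview Manufacturing Inc. (R2): 90% × 53% × 12% = 5.724% of Copperline Holdings Ltd.
Chain via Slate Services GmbH → Stonebridge Mining NL (R2): 100% × 77% × 36% = 27.72% of Copperline Holdings Ltd.
Aggregating (R1): 3.776% + 5.724% + 27.72% = 37.22%.

37.22%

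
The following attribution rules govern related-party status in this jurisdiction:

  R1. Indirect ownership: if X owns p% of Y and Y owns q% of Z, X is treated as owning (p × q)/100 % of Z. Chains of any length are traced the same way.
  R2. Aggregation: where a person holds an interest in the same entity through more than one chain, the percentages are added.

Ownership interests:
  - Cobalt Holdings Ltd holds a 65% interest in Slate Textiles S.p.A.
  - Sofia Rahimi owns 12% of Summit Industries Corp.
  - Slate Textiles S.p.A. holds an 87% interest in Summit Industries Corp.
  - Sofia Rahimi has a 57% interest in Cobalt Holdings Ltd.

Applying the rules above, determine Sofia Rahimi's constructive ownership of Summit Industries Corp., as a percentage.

44.2335%

Chain via Cobalt Holdings Ltd → Slate Textiles S.p.A. (R1): 57% × 65% × 87% = 32.2335% of Summit Industries Corp.
Direct interest in Summit Industries Corp: 12%.
Aggregating (R2): 32.2335% + 12% = 44.2335%.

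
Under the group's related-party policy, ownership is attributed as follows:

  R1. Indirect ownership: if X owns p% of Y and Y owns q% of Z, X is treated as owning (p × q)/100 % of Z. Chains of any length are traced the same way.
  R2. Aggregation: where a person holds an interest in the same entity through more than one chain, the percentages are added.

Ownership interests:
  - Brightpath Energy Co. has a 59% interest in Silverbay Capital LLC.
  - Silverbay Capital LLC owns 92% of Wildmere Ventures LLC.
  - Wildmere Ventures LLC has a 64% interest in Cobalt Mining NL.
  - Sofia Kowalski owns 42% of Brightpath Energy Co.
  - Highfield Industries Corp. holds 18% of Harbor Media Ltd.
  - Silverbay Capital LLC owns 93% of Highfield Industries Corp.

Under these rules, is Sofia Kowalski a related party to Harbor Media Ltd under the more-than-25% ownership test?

Chain via Brightpath Energy Co. → Silverbay Capital LLC → Highfield Industries Corp. (R1): 42% × 59% × 93% × 18% = 4.148172% of Harbor Media Ltd.
4.148172% does not exceed the 25% threshold, so Sofia is not a related party to Harbor Media Ltd.

No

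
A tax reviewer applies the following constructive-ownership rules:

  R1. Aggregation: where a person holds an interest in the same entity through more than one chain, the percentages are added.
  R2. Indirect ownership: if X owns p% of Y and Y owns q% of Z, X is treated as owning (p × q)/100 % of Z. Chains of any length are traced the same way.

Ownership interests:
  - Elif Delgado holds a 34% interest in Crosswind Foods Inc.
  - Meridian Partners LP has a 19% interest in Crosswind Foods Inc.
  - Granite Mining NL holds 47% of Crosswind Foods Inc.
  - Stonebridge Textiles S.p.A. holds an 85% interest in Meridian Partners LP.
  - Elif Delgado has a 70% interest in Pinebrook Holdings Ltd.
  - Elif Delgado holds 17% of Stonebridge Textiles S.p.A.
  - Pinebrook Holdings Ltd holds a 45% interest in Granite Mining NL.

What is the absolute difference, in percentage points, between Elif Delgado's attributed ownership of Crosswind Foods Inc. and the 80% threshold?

28.4495

Chain via Pinebrook Holdings Ltd → Granite Mining NL (R2): 70% × 45% × 47% = 14.805% of Crosswind Foods Inc.
Chain via Stonebridge Textiles S.p.A. → Meridian Partners LP (R2): 17% × 85% × 19% = 2.7455% of Crosswind Foods Inc.
Direct interest in Crosswind Foods Inc: 34%.
Aggregating (R1): 14.805% + 2.7455% + 34% = 51.5505%.
51.5505% falls short of the 80% threshold by 28.4495 percentage points.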